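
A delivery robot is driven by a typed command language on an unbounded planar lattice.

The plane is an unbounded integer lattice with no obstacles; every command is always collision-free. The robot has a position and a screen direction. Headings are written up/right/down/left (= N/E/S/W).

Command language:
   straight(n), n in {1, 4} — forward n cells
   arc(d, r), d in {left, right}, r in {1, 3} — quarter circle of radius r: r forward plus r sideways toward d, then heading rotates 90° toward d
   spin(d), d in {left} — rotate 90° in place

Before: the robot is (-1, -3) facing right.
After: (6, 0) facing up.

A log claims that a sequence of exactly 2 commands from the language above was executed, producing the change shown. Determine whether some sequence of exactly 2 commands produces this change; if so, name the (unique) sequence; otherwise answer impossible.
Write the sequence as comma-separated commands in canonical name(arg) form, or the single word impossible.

straight(4), arc(left, 3)

key: cell and facing (now N) both changed — the 2 commands mix motion and turning
initial: (-1, -3) facing right
t=1 straight(4) ⇒ (3, -3) facing right
t=2 arc(left, 3) ⇒ (6, 0) facing up
all 49 alternatives checked — unique.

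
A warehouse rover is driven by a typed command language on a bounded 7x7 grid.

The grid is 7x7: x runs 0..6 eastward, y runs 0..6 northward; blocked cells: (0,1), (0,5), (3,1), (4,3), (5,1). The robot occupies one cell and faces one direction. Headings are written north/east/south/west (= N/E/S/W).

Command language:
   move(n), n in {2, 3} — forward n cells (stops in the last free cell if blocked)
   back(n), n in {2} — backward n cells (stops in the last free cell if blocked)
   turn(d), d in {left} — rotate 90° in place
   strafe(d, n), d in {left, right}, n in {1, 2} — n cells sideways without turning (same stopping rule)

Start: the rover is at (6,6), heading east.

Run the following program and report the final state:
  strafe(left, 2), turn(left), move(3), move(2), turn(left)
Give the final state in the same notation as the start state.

initial: at (6,6), heading east
1. strafe(left, 2) → at (6,6), heading east
2. turn(left) → at (6,6), heading north
3. move(3) → at (6,6), heading north
4. move(2) → at (6,6), heading north
5. turn(left) → at (6,6), heading west

at (6,6), heading west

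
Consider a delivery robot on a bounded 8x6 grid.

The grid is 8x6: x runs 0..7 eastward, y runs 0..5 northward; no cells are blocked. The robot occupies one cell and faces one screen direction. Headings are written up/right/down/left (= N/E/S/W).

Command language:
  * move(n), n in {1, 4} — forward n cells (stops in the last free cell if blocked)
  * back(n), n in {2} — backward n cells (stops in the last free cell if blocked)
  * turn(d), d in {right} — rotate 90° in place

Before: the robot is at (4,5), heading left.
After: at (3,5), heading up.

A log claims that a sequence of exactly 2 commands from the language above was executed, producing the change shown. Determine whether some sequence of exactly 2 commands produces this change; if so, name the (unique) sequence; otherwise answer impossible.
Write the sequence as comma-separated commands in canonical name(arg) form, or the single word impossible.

key: position moved to (3,5) AND the heading swung to N — translation plus rotation needed
from: at (4,5), heading left
step 1 (move(1)): at (3,5), heading left
step 2 (turn(right)): at (3,5), heading up
all 16 alternatives checked — unique.

move(1), turn(right)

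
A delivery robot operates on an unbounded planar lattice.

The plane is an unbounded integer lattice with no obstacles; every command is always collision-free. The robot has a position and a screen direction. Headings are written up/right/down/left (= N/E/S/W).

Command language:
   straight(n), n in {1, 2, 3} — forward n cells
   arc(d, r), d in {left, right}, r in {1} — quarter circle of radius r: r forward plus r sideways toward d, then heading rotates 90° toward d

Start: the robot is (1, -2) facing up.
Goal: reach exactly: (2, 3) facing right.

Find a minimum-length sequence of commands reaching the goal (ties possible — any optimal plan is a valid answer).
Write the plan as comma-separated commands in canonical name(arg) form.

t0: (1, -2) facing up
1. straight(1) → (1, -1) facing up
2. straight(3) → (1, 2) facing up
3. arc(right, 1) → (2, 3) facing right
nothing shorter than 3 reaches the goal.

straight(1), straight(3), arc(right, 1)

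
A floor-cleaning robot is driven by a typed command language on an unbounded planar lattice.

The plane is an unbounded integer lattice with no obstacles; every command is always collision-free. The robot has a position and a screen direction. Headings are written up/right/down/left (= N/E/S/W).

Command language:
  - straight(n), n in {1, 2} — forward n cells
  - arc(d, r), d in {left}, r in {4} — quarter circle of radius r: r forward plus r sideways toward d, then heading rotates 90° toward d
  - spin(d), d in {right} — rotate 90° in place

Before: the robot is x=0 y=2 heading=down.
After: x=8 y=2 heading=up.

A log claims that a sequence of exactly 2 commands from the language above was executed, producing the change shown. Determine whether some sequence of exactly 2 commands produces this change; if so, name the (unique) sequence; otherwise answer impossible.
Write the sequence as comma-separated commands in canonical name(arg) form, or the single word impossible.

key: cell and facing (now N) both changed — the 2 commands mix motion and turning
t0: x=0 y=2 heading=down
1. arc(left, 4) → x=4 y=-2 heading=right
2. arc(left, 4) → x=8 y=2 heading=up
no other 2-command option fits: unique.

arc(left, 4), arc(left, 4)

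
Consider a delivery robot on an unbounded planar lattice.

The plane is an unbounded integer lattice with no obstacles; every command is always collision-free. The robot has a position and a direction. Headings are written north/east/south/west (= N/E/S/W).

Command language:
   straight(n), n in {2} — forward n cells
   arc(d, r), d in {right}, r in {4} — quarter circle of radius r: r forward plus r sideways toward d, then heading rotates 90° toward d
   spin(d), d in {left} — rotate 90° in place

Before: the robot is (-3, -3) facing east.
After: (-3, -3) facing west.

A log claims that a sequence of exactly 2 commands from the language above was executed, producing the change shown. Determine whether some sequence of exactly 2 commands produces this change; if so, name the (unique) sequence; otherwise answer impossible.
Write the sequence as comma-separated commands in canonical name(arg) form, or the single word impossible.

spin(left), spin(left)

key: (-3,-3) unmoved — no command in the sequence translates
initial: (-3, -3) facing east
t=1 spin(left) ⇒ (-3, -3) facing north
t=2 spin(left) ⇒ (-3, -3) facing west
no other 2-command option fits: unique.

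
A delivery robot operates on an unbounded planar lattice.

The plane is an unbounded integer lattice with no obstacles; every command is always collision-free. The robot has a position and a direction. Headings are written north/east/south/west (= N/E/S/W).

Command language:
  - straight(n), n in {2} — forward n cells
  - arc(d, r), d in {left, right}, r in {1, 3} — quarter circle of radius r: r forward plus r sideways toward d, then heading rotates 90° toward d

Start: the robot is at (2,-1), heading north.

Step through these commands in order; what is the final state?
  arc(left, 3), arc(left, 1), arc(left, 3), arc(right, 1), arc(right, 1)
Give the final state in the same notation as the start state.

from: at (2,-1), heading north
1. arc(left, 3) → at (-1,2), heading west
2. arc(left, 1) → at (-2,1), heading south
3. arc(left, 3) → at (1,-2), heading east
4. arc(right, 1) → at (2,-3), heading south
5. arc(right, 1) → at (1,-4), heading west

at (1,-4), heading west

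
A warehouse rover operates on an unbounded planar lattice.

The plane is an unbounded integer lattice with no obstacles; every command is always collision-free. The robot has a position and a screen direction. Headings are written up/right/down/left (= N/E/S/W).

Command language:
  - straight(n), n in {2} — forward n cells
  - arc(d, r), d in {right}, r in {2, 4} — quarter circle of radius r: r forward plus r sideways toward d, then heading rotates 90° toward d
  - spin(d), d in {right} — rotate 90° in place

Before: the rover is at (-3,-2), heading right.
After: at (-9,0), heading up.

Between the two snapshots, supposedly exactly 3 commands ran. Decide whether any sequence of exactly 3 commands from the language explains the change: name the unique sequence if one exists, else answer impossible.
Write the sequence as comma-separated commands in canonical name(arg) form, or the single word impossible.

key: position moved to (-9,0) AND the heading swung to N — translation plus rotation needed
start: at (-3,-2), heading right
1. spin(right) → at (-3,-2), heading down
2. arc(right, 2) → at (-5,-4), heading left
3. arc(right, 4) → at (-9,0), heading up
uniquely the one of 64 3-step routes that fits.

spin(right), arc(right, 2), arc(right, 4)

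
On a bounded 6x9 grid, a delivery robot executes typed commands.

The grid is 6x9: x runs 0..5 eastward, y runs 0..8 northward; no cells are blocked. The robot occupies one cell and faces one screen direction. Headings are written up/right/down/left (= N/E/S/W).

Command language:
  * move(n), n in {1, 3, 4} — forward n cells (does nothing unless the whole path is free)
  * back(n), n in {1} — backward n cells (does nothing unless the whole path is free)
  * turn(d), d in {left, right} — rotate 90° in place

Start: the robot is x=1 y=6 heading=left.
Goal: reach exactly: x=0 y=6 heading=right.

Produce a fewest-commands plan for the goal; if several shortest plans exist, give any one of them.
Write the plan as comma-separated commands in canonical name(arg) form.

t0: x=1 y=6 heading=left
step 1 (turn(left)): x=1 y=6 heading=down
step 2 (turn(left)): x=1 y=6 heading=right
step 3 (back(1)): x=0 y=6 heading=right
no 2-step plan works, so 3 is optimal.

turn(left), turn(left), back(1)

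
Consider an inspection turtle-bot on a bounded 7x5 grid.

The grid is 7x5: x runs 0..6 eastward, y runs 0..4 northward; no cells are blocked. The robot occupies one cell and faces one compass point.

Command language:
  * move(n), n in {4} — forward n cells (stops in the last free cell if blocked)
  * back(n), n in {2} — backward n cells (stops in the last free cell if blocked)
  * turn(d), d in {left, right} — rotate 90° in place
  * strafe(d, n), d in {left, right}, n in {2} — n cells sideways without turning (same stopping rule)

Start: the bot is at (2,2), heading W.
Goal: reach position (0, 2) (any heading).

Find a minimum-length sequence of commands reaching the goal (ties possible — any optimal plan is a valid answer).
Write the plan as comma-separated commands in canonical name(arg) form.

from: at (2,2), heading W
1. move(4) → at (0,2), heading W
nothing shorter than 1 reaches the goal.

move(4)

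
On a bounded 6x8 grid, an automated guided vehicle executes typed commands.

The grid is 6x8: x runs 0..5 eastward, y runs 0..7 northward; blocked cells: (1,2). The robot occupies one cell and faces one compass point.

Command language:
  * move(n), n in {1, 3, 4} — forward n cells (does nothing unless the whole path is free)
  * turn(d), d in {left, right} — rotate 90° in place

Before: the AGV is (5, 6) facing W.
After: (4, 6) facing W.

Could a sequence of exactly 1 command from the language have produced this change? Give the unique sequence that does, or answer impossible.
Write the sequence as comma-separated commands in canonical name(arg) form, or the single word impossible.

move(1)

key: heading stays W — the single command does not turn
begin: (5, 6) facing W
1. move(1) → (4, 6) facing W
uniquely the one of 5 1-step routes that fits.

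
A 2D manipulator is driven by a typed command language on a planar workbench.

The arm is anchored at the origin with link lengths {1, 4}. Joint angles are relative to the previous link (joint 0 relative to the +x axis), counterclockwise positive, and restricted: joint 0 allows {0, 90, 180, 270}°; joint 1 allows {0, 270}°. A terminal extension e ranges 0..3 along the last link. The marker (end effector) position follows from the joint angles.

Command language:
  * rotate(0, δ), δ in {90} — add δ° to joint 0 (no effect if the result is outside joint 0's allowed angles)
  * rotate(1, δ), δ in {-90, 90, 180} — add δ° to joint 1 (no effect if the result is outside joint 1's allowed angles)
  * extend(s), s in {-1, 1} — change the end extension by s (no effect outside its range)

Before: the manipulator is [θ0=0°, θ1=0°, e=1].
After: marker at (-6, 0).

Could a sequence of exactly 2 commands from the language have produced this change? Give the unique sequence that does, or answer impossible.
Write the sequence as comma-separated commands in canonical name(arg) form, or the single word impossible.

t0: [θ0=0°, θ1=0°, e=1]
t=1 rotate(0, 90) ⇒ [θ0=90°, θ1=0°, e=1]
t=2 rotate(0, 90) ⇒ [θ0=180°, θ1=0°, e=1]
no other 2-command option fits: unique.

rotate(0, 90), rotate(0, 90)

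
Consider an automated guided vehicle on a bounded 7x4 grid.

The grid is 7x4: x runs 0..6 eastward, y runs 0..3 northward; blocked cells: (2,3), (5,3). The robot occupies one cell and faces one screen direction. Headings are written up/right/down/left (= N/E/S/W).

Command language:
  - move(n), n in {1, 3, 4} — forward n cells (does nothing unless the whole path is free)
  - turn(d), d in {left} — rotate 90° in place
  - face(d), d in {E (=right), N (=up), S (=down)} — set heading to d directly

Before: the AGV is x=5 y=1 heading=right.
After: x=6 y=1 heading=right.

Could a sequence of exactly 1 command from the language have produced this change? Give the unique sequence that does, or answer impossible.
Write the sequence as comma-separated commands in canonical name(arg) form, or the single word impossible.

key: still facing E — the one step turns nothing
t0: x=5 y=1 heading=right
1. move(1) → x=6 y=1 heading=right
uniquely the one of 7 1-step routes that fits.

move(1)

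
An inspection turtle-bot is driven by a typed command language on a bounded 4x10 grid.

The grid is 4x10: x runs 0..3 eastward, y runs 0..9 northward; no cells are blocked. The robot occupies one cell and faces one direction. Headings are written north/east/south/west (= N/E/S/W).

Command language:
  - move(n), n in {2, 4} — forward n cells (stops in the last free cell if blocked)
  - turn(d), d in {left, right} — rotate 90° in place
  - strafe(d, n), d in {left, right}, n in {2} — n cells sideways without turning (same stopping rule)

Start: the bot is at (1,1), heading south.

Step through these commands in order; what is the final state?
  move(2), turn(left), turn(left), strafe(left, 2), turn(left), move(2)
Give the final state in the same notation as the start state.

at (0,0), heading west

begin: at (1,1), heading south
t=1 move(2) ⇒ at (1,0), heading south
t=2 turn(left) ⇒ at (1,0), heading east
t=3 turn(left) ⇒ at (1,0), heading north
t=4 strafe(left, 2) ⇒ at (0,0), heading north
t=5 turn(left) ⇒ at (0,0), heading west
t=6 move(2) ⇒ at (0,0), heading west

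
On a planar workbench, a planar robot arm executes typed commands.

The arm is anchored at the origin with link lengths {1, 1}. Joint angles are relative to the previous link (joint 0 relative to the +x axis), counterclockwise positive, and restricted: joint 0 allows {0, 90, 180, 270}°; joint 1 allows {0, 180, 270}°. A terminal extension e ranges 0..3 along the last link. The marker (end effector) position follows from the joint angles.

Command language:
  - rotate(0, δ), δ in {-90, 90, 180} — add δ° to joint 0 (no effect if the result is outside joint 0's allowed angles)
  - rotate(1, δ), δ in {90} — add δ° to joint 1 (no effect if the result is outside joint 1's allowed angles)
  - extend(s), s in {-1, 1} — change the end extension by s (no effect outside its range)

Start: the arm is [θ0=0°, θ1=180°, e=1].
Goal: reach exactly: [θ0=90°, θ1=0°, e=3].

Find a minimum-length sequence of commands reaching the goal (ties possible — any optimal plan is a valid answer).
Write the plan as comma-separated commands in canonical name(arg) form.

begin: [θ0=0°, θ1=180°, e=1]
step 1 (rotate(1, 90)): [θ0=0°, θ1=270°, e=1]
step 2 (rotate(1, 90)): [θ0=0°, θ1=0°, e=1]
step 3 (extend(1)): [θ0=0°, θ1=0°, e=2]
step 4 (extend(1)): [θ0=0°, θ1=0°, e=3]
step 5 (rotate(0, 90)): [θ0=90°, θ1=0°, e=3]
nothing shorter than 5 reaches the goal.

rotate(1, 90), rotate(1, 90), extend(1), extend(1), rotate(0, 90)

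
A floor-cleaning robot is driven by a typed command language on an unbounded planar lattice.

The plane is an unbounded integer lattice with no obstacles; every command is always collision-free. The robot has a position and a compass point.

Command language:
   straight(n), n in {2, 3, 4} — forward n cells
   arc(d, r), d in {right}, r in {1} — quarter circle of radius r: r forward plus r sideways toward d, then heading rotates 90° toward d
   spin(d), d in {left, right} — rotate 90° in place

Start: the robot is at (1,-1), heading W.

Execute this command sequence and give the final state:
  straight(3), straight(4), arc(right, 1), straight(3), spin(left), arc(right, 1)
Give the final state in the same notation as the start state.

at (-8,4), heading N

t0: at (1,-1), heading W
step 1 (straight(3)): at (-2,-1), heading W
step 2 (straight(4)): at (-6,-1), heading W
step 3 (arc(right, 1)): at (-7,0), heading N
step 4 (straight(3)): at (-7,3), heading N
step 5 (spin(left)): at (-7,3), heading W
step 6 (arc(right, 1)): at (-8,4), heading N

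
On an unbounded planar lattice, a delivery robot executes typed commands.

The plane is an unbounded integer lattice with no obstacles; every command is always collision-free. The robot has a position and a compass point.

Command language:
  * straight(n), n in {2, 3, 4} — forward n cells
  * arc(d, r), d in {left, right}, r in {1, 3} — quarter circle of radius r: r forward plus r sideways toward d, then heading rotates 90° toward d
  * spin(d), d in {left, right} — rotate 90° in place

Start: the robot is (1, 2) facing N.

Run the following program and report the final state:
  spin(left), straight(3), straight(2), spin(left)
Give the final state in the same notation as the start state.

(-4, 2) facing S

start: (1, 2) facing N
1. spin(left) → (1, 2) facing W
2. straight(3) → (-2, 2) facing W
3. straight(2) → (-4, 2) facing W
4. spin(left) → (-4, 2) facing S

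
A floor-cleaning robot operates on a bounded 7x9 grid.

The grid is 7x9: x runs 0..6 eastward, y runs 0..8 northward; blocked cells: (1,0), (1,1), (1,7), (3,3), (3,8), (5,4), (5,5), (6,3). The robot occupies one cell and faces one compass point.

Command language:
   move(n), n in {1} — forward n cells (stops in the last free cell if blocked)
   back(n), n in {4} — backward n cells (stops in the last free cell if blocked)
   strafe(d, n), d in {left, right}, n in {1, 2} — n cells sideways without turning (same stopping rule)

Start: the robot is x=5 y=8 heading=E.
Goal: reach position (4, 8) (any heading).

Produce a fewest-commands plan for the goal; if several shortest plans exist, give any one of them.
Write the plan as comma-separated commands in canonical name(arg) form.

t0: x=5 y=8 heading=E
1. back(4) → x=4 y=8 heading=E
no 0-step plan works, so 1 is optimal.

back(4)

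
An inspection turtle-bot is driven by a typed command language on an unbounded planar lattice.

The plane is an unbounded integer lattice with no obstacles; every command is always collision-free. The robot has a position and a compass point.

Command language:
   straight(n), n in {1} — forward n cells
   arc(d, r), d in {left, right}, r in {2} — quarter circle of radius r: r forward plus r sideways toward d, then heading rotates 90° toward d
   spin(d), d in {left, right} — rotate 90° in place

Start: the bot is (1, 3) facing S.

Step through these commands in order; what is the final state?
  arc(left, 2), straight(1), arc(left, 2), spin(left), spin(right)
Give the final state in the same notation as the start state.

initial: (1, 3) facing S
[1] after arc(left, 2): (3, 1) facing E
[2] after straight(1): (4, 1) facing E
[3] after arc(left, 2): (6, 3) facing N
[4] after spin(left): (6, 3) facing W
[5] after spin(right): (6, 3) facing N

(6, 3) facing N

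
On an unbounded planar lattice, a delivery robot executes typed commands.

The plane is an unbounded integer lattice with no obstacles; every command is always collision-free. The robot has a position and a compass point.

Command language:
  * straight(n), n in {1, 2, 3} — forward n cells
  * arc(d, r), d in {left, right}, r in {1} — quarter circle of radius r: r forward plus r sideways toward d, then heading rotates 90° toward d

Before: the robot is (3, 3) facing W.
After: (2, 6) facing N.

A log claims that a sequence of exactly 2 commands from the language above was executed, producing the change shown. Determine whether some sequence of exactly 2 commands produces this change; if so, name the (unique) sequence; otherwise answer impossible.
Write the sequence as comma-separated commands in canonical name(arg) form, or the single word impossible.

key: order matters: swapping arc(right, 1) and straight(2) lands elsewhere
begin: (3, 3) facing W
[1] after arc(right, 1): (2, 4) facing N
[2] after straight(2): (2, 6) facing N
all 25 alternatives checked — unique.

arc(right, 1), straight(2)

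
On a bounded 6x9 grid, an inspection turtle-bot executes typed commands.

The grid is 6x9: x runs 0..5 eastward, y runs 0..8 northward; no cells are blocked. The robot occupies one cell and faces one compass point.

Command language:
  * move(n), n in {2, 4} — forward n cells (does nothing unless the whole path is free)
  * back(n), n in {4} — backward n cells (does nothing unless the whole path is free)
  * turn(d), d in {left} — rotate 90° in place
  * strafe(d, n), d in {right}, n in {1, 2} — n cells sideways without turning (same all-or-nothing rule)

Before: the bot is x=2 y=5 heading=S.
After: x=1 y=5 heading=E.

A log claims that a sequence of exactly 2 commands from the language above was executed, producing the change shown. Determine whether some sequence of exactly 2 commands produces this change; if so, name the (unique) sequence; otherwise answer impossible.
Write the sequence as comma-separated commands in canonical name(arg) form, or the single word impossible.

key: cell and facing (now E) both changed — the 2 commands mix motion and turning
start: x=2 y=5 heading=S
t=1 strafe(right, 1) ⇒ x=1 y=5 heading=S
t=2 turn(left) ⇒ x=1 y=5 heading=E
all 36 alternatives checked — unique.

strafe(right, 1), turn(left)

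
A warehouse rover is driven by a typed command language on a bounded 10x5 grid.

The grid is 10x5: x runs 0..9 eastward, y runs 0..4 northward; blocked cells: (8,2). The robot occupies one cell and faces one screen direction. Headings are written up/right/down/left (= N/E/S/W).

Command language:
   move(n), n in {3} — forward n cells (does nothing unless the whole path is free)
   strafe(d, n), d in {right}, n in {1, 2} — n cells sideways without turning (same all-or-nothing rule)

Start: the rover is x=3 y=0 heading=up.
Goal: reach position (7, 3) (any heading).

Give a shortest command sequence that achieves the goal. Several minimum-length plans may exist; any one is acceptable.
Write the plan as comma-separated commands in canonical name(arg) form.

begin: x=3 y=0 heading=up
1. move(3) → x=3 y=3 heading=up
2. strafe(right, 2) → x=5 y=3 heading=up
3. strafe(right, 2) → x=7 y=3 heading=up
no 2-step plan works, so 3 is optimal.

move(3), strafe(right, 2), strafe(right, 2)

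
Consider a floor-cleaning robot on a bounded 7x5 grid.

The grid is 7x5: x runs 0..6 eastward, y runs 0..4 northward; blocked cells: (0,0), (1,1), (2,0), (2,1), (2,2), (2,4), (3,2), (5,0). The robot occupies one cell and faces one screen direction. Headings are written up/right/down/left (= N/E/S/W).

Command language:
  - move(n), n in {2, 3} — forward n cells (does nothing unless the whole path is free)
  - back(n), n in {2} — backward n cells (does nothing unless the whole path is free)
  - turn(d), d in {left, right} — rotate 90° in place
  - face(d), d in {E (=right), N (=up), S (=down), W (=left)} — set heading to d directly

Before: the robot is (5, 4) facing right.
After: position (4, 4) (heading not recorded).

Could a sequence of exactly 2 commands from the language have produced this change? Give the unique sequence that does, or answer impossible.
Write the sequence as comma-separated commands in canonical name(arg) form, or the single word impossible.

no 2-step route produces this change.

impossible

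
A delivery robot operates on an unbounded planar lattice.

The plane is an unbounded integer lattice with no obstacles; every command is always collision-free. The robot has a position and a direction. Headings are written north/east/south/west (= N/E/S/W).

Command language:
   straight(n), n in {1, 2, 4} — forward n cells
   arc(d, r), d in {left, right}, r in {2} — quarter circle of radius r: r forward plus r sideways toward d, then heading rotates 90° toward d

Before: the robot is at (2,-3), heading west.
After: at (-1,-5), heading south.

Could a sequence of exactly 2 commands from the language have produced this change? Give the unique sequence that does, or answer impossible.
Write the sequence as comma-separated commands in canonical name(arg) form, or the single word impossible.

straight(1), arc(left, 2)

key: cell and facing (now S) both changed — the 2 commands mix motion and turning
start: at (2,-3), heading west
step 1 (straight(1)): at (1,-3), heading west
step 2 (arc(left, 2)): at (-1,-5), heading south
all 25 alternatives checked — unique.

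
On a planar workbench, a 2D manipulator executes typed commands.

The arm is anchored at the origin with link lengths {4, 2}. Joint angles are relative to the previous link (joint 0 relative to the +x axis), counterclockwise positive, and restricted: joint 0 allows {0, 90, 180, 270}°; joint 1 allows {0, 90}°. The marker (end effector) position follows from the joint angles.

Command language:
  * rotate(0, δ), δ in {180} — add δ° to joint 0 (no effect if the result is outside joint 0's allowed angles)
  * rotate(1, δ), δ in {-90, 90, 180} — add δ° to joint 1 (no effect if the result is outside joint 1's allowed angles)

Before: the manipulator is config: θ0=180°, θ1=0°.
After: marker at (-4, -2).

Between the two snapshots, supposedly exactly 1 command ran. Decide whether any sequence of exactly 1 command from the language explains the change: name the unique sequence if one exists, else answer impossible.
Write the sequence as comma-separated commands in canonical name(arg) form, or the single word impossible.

rotate(1, 90)

begin: config: θ0=180°, θ1=0°
step 1 (rotate(1, 90)): config: θ0=180°, θ1=90°
all 4 alternatives checked — unique.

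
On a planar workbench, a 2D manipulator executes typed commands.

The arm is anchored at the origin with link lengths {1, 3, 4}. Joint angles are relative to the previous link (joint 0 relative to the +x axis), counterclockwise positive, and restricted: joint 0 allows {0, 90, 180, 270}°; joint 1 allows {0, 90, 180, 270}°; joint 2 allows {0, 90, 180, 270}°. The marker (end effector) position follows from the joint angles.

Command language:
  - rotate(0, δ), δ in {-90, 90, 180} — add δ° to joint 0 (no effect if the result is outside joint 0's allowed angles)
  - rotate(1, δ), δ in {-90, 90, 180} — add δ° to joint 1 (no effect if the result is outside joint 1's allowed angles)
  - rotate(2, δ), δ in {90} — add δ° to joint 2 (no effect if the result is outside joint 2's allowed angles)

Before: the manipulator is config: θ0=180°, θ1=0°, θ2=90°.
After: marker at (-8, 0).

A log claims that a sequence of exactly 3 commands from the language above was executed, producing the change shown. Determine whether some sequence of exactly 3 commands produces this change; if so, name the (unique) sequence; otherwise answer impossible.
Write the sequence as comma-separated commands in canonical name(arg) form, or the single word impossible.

start: config: θ0=180°, θ1=0°, θ2=90°
[1] after rotate(2, 90): config: θ0=180°, θ1=0°, θ2=180°
[2] after rotate(2, 90): config: θ0=180°, θ1=0°, θ2=270°
[3] after rotate(2, 90): config: θ0=180°, θ1=0°, θ2=0°
all 343 alternatives checked — unique.

rotate(2, 90), rotate(2, 90), rotate(2, 90)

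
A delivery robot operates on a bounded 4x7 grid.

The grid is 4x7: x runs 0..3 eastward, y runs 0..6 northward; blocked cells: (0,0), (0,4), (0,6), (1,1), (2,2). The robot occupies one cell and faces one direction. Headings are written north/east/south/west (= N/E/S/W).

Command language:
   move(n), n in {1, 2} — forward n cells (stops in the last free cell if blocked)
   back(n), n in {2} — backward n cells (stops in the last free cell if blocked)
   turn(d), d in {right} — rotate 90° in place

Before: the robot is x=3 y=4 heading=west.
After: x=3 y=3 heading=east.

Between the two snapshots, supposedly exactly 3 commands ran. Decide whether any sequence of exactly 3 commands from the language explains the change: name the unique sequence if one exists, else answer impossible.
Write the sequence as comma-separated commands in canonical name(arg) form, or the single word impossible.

impossible

all 64 sequences checked — none match.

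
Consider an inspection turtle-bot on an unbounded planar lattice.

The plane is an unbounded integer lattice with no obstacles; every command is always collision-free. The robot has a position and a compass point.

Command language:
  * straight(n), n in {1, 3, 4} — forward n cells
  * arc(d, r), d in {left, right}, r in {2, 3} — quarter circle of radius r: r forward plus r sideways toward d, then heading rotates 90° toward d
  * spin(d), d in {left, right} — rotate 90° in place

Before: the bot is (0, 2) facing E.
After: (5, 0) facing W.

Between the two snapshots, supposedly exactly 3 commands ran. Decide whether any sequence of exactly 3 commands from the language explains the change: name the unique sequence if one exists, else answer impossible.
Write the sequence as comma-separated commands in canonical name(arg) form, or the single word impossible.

straight(3), arc(right, 2), spin(right)

key: running spin(right) before straight(3) would end elsewhere — order is forced
initial: (0, 2) facing E
step 1 (straight(3)): (3, 2) facing E
step 2 (arc(right, 2)): (5, 0) facing S
step 3 (spin(right)): (5, 0) facing W
no other 3-command option fits: unique.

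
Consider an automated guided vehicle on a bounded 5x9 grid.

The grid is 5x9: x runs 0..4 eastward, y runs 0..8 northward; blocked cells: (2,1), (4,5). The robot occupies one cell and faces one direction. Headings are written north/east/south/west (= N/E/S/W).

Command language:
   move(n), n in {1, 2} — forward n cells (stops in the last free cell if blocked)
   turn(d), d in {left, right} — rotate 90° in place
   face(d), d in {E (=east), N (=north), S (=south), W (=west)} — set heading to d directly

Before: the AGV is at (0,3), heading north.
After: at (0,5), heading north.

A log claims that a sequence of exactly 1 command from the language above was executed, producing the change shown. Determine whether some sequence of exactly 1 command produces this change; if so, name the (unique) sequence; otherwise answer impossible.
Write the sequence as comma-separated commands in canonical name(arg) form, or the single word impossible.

move(2)

key: heading stays N — the single command does not turn
t0: at (0,3), heading north
t=1 move(2) ⇒ at (0,5), heading north
no rival 1-sequence matches.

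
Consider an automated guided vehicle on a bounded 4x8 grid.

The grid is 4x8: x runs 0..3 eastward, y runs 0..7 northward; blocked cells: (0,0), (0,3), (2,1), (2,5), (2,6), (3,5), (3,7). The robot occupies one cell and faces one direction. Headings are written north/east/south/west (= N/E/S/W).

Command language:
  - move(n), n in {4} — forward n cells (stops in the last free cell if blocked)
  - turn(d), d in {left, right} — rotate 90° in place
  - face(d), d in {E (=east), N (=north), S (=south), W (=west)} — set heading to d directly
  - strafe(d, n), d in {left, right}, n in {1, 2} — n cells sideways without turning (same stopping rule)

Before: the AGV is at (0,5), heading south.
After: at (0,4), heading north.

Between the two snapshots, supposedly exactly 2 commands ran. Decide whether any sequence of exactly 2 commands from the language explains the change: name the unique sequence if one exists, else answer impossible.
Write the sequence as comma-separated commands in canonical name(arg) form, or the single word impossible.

move(4), face(N)

key: cell and facing (now N) both changed — the 2 commands mix motion and turning
start: at (0,5), heading south
1. move(4) → at (0,4), heading south
2. face(N) → at (0,4), heading north
no other 2-command option fits: unique.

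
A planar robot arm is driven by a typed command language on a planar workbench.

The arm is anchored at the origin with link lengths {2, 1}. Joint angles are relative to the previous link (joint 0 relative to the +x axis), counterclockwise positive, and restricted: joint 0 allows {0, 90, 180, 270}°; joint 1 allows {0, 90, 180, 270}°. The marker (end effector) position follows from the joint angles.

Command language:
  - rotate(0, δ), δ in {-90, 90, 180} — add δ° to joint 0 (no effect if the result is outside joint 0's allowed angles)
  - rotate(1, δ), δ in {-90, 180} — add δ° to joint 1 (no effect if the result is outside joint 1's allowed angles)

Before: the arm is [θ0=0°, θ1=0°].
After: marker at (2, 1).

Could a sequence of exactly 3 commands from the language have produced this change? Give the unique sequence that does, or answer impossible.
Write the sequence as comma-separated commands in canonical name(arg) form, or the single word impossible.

start: [θ0=0°, θ1=0°]
[1] after rotate(1, -90): [θ0=0°, θ1=270°]
[2] after rotate(1, -90): [θ0=0°, θ1=180°]
[3] after rotate(1, -90): [θ0=0°, θ1=90°]
no rival 3-sequence matches.

rotate(1, -90), rotate(1, -90), rotate(1, -90)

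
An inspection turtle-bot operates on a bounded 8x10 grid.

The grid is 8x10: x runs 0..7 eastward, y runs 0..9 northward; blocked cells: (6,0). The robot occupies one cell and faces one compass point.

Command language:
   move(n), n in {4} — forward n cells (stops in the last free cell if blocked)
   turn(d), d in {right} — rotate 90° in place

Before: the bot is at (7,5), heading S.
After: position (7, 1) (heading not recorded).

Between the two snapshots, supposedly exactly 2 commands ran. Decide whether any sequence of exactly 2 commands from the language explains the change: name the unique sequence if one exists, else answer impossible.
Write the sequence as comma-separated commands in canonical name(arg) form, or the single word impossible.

key: running turn(right) before move(4) would end elsewhere — order is forced
begin: at (7,5), heading S
[1] after move(4): at (7,1), heading S
[2] after turn(right): at (7,1), heading W
all 4 alternatives checked — unique.

move(4), turn(right)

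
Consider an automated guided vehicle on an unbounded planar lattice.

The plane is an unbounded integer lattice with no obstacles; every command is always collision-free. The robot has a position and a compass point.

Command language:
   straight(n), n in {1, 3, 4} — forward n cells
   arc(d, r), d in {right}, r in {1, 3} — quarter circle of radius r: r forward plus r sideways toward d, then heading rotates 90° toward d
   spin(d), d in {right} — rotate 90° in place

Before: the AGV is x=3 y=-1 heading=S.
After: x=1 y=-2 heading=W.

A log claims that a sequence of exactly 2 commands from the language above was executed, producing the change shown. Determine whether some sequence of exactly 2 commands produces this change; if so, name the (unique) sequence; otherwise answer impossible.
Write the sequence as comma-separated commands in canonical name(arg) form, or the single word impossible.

key: order matters: swapping arc(right, 1) and straight(1) lands elsewhere
t0: x=3 y=-1 heading=S
[1] after arc(right, 1): x=2 y=-2 heading=W
[2] after straight(1): x=1 y=-2 heading=W
no other 2-command option fits: unique.

arc(right, 1), straight(1)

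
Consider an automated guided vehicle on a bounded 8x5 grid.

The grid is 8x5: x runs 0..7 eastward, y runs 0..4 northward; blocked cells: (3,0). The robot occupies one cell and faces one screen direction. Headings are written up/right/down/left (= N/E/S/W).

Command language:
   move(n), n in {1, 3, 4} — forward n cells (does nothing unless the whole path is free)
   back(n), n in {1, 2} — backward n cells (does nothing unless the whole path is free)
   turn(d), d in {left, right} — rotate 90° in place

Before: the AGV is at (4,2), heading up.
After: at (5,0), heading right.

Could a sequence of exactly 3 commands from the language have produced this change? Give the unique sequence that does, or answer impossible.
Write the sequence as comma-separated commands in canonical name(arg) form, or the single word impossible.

key: cell and facing (now E) both changed — the 3 commands mix motion and turning
from: at (4,2), heading up
1. back(2) → at (4,0), heading up
2. turn(right) → at (4,0), heading right
3. move(1) → at (5,0), heading right
no other 3-command option fits: unique.

back(2), turn(right), move(1)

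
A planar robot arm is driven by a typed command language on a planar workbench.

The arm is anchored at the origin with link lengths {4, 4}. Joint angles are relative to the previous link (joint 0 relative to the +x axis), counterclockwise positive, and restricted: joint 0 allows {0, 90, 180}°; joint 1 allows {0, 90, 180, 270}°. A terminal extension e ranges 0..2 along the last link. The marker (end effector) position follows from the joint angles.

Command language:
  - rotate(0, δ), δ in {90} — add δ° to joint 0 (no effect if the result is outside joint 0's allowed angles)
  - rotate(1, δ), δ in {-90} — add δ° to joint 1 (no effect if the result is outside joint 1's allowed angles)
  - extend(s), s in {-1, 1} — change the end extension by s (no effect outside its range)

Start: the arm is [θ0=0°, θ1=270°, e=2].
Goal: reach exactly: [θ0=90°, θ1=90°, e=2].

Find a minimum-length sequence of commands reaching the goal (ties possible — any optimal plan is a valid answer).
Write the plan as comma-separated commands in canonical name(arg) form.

rotate(1, -90), rotate(1, -90), rotate(0, 90)

start: [θ0=0°, θ1=270°, e=2]
t=1 rotate(1, -90) ⇒ [θ0=0°, θ1=180°, e=2]
t=2 rotate(1, -90) ⇒ [θ0=0°, θ1=90°, e=2]
t=3 rotate(0, 90) ⇒ [θ0=90°, θ1=90°, e=2]
nothing shorter than 3 reaches the goal.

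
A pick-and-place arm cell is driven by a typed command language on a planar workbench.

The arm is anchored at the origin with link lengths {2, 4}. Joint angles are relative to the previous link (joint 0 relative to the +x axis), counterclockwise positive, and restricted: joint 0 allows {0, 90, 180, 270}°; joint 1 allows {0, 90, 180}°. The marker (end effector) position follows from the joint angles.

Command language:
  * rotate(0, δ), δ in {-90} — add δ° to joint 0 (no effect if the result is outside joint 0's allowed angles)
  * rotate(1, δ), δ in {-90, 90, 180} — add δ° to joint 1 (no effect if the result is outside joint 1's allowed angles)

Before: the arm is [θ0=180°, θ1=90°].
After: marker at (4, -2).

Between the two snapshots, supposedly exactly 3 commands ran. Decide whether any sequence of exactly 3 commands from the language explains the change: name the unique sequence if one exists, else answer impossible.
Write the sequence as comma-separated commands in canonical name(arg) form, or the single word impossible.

rotate(0, -90), rotate(0, -90), rotate(0, -90)

initial: [θ0=180°, θ1=90°]
1. rotate(0, -90) → [θ0=90°, θ1=90°]
2. rotate(0, -90) → [θ0=0°, θ1=90°]
3. rotate(0, -90) → [θ0=270°, θ1=90°]
no rival 3-sequence matches.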